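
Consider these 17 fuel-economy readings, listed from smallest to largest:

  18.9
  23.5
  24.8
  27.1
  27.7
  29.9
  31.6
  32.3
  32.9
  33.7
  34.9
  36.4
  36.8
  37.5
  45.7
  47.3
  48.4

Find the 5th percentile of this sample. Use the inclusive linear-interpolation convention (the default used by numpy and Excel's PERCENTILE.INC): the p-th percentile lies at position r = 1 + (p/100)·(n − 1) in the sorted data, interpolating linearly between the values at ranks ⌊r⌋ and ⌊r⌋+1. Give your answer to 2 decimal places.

22.58

n = 17.
r = 1 + (5/100)·(17 − 1) = 1 + 0.8 = 1.8.
Rank 1 is 18.9 and rank 2 is 23.5.
Interpolate: 18.9 + 0.8·(23.5 − 18.9) = 18.9 + 0.8·4.6 = 22.58.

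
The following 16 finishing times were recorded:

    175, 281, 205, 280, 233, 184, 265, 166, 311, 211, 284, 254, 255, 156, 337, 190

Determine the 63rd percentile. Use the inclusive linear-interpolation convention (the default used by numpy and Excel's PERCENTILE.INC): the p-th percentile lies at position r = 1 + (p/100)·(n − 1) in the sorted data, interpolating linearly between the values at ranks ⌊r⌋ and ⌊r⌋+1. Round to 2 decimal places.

259.50

Sorted: 156, 166, 175, 184, 190, 205, 211, 233, 254, 255, 265, 280, 281, 284, 311, 337.
n = 16.
r = 1 + (63/100)·(16 − 1) = 1 + 9.45 = 10.45.
Rank 10 is 255 and rank 11 is 265.
Interpolate: 255 + 0.45·(265 − 255) = 255 + 0.45·10 = 259.5.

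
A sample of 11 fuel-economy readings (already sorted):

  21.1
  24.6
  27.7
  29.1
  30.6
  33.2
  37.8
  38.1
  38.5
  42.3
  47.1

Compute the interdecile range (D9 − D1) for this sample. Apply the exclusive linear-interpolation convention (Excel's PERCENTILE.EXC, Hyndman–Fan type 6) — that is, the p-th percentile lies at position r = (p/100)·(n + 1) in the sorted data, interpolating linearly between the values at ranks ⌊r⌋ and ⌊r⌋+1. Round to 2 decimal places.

24.34

n = 11.
P10: r = 1.2; ranks 1–2 are 21.1, 24.6; interpolating gives 21.8.
P90: r = 10.8; ranks 10–11 are 42.3, 47.1; interpolating gives 46.14.
Difference: 46.14 − 21.8 = 24.34.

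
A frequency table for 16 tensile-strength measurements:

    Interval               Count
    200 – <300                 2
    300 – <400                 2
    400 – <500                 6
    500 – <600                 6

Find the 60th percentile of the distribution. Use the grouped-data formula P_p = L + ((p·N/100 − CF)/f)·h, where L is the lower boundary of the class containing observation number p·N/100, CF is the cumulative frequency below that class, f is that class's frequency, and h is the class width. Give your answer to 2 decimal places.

N = 16; target position k = 60/100 · 16 = 9.6.
Cumulative frequencies: 2, 4, 10, 16.
Observation 9.6 falls in the class 400 – <500.
L = 400, CF = 4, f = 6, h = 100.
P60 = 400 + ((9.6 − 4)/6)·100 = 400 + 93.3333 = 493.333.

493.33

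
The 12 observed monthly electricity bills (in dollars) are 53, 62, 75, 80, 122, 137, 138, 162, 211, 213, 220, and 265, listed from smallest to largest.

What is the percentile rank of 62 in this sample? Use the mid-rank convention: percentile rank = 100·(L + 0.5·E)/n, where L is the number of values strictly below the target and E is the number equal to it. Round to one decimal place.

12.5

Count below 62: L = 1; count equal: E = 1; n = 12.
Percentile rank = 100·(1 + 0.5·1)/12 = 100·1.5/12 = 12.5.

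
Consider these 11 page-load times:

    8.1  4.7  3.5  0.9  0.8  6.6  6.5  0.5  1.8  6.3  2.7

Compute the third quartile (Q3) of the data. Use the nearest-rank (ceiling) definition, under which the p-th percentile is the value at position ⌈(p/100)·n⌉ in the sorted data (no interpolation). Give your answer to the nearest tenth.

Sorted: 0.5, 0.8, 0.9, 1.8, 2.7, 3.5, 4.7, 6.3, 6.5, 6.6, 8.1.
n = 11.
Position = ⌈75/100 · 11⌉ = ⌈8.25⌉ = 9.
The value at rank 9 is 6.5.

6.5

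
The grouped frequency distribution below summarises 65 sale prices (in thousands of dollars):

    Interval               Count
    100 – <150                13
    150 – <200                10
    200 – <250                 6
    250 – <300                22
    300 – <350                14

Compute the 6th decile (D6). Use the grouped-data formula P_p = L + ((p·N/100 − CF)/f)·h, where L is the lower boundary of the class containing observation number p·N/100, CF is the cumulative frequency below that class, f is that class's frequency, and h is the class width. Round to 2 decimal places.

N = 65; target position k = 60/100 · 65 = 39.
Cumulative frequencies: 13, 23, 29, 51, 65.
Observation 39 falls in the class 250 – <300.
L = 250, CF = 29, f = 22, h = 50.
P60 = 250 + ((39 − 29)/22)·50 = 250 + 22.7273 = 272.727.

272.73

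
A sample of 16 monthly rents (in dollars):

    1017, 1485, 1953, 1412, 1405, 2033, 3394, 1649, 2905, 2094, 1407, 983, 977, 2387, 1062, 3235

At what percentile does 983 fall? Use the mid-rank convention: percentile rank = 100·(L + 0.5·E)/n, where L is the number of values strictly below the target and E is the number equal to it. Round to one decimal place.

9.4

Sorted: 977, 983, 1017, 1062, 1405, 1407, 1412, 1485, 1649, 1953, 2033, 2094, 2387, 2905, 3235, 3394.
Count below 983: L = 1; count equal: E = 1; n = 16.
Percentile rank = 100·(1 + 0.5·1)/16 = 100·1.5/16 = 9.375.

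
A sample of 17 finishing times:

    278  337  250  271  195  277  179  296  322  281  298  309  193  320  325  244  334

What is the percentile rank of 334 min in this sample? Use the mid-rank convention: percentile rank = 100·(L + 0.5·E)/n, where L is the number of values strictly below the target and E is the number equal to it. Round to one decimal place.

91.2

Sorted: 179, 193, 195, 244, 250, 271, 277, 278, 281, 296, 298, 309, 320, 322, 325, 334, 337.
Count below 334: L = 15; count equal: E = 1; n = 17.
Percentile rank = 100·(15 + 0.5·1)/17 = 100·15.5/17 = 91.18.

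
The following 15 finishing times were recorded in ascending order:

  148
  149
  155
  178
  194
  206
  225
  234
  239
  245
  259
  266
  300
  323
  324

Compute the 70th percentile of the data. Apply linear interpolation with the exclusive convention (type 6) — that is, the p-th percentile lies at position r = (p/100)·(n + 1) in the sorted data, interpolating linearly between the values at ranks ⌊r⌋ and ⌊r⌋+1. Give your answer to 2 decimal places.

n = 15.
r = (70/100)·(15 + 1) = 11.2.
Rank 11 is 259 and rank 12 is 266.
Interpolate: 259 + 0.2·(266 − 259) = 259 + 0.2·7 = 260.4.

260.40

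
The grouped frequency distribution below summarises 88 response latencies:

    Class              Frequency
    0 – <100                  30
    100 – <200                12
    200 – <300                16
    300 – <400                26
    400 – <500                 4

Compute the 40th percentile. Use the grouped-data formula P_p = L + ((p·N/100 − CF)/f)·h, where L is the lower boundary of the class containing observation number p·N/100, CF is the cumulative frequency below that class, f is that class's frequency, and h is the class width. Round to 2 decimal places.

N = 88; target position k = 40/100 · 88 = 35.2.
Cumulative frequencies: 30, 42, 58, 84, 88.
Observation 35.2 falls in the class 100 – <200.
L = 100, CF = 30, f = 12, h = 100.
P40 = 100 + ((35.2 − 30)/12)·100 = 100 + 43.3333 = 143.333.

143.33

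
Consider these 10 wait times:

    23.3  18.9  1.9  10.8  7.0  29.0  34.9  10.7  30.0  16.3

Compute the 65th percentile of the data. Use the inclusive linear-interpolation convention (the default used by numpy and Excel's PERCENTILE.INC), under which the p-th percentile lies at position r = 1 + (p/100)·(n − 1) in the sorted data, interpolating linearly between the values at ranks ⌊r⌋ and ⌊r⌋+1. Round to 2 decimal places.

22.64

Sorted: 1.9, 7.0, 10.7, 10.8, 16.3, 18.9, 23.3, 29.0, 30.0, 34.9.
n = 10.
r = 1 + (65/100)·(10 − 1) = 1 + 5.85 = 6.85.
Rank 6 is 18.9 and rank 7 is 23.3.
Interpolate: 18.9 + 0.85·(23.3 − 18.9) = 18.9 + 0.85·4.4 = 22.64.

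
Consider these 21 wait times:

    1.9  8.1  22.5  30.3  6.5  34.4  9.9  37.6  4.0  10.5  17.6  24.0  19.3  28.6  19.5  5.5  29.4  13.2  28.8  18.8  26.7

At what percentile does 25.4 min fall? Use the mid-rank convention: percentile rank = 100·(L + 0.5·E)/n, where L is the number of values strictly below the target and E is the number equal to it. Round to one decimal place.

66.7

Sorted: 1.9, 4.0, 5.5, 6.5, 8.1, 9.9, 10.5, 13.2, 17.6, 18.8, 19.3, 19.5, 22.5, 24.0, 26.7, 28.6, 28.8, 29.4, 30.3, 34.4, 37.6.
Count below 25.4: L = 14; count equal: E = 0; n = 21.
Percentile rank = 100·(14 + 0.5·0)/21 = 100·14/21 = 66.67.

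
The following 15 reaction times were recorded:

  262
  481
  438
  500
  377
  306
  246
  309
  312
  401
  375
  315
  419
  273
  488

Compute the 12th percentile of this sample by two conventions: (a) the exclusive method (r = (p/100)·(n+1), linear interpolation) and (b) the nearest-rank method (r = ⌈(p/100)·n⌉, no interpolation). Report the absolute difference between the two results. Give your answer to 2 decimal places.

Sorted: 246, 262, 273, 306, 309, 312, 315, 375, 377, 401, 419, 438, 481, 488, 500.
n = 15.
(a) r = 1.92; between ranks 1 (246) and 2 (262): 260.72.
(b) the nearest-rank method: rank 2 → 262.
|260.72 − 262| = 1.28.

1.28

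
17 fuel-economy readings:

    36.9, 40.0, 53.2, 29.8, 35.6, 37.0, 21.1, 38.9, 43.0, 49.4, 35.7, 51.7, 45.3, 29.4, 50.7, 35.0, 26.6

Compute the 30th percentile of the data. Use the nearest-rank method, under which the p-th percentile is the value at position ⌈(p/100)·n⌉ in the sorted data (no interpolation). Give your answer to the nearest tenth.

35.6

Sorted: 21.1, 26.6, 29.4, 29.8, 35.0, 35.6, 35.7, 36.9, 37.0, 38.9, 40.0, 43.0, 45.3, 49.4, 50.7, 51.7, 53.2.
n = 17.
Position = ⌈30/100 · 17⌉ = ⌈5.1⌉ = 6.
The value at rank 6 is 35.6.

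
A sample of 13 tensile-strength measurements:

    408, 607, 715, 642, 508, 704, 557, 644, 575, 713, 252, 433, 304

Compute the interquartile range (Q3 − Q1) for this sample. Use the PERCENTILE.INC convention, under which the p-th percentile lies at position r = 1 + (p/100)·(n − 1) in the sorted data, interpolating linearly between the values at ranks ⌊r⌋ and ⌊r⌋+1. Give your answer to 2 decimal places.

Sorted: 252, 304, 408, 433, 508, 557, 575, 607, 642, 644, 704, 713, 715.
n = 13.
P25: r = 4 (integer) → 433.
P75: r = 10 (integer) → 644.
Difference: 644 − 433 = 211.

211.00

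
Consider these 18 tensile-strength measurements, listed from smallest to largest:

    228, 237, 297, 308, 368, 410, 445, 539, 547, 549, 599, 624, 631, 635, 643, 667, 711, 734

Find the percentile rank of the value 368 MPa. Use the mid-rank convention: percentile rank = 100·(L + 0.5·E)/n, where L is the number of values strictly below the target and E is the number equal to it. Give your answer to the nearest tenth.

Count below 368: L = 4; count equal: E = 1; n = 18.
Percentile rank = 100·(4 + 0.5·1)/18 = 100·4.5/18 = 25.

25.0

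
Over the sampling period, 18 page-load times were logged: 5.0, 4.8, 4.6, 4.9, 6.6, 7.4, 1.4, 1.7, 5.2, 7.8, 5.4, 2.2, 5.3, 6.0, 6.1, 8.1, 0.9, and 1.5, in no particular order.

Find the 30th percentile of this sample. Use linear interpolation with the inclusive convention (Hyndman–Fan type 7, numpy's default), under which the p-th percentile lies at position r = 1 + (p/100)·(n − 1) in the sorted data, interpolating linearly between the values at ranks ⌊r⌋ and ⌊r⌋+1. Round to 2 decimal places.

Sorted: 0.9, 1.4, 1.5, 1.7, 2.2, 4.6, 4.8, 4.9, 5.0, 5.2, 5.3, 5.4, 6.0, 6.1, 6.6, 7.4, 7.8, 8.1.
n = 18.
r = 1 + (30/100)·(18 − 1) = 1 + 5.1 = 6.1.
Rank 6 is 4.6 and rank 7 is 4.8.
Interpolate: 4.6 + 0.1·(4.8 − 4.6) = 4.6 + 0.1·0.2 = 4.62.

4.62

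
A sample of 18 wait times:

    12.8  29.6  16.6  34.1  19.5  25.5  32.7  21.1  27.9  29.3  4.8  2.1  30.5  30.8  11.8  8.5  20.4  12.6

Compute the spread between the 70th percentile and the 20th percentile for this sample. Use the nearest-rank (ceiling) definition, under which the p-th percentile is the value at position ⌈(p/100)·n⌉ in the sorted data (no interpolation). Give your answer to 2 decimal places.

Sorted: 2.1, 4.8, 8.5, 11.8, 12.6, 12.8, 16.6, 19.5, 20.4, 21.1, 25.5, 27.9, 29.3, 29.6, 30.5, 30.8, 32.7, 34.1.
n = 18.
P20: rank ⌈20/100·18⌉ = 4 → 11.8.
P70: rank ⌈70/100·18⌉ = 13 → 29.3.
Difference: 29.3 − 11.8 = 17.5.

17.50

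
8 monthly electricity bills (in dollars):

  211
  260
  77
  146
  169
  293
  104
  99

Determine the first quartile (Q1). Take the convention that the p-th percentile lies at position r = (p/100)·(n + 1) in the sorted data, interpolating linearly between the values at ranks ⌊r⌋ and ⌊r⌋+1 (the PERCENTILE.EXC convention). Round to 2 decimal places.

Sorted: 77, 99, 104, 146, 169, 211, 260, 293.
n = 8.
r = (25/100)·(8 + 1) = 2.25.
Rank 2 is 99 and rank 3 is 104.
Interpolate: 99 + 0.25·(104 − 99) = 99 + 0.25·5 = 100.25.

100.25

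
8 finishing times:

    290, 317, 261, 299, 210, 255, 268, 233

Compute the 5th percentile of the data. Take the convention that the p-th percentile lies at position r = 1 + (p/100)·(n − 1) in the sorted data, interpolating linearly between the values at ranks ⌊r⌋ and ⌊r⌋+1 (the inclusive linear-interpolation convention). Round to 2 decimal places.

218.05

Sorted: 210, 233, 255, 261, 268, 290, 299, 317.
n = 8.
r = 1 + (5/100)·(8 − 1) = 1 + 0.35 = 1.35.
Rank 1 is 210 and rank 2 is 233.
Interpolate: 210 + 0.35·(233 − 210) = 210 + 0.35·23 = 218.05.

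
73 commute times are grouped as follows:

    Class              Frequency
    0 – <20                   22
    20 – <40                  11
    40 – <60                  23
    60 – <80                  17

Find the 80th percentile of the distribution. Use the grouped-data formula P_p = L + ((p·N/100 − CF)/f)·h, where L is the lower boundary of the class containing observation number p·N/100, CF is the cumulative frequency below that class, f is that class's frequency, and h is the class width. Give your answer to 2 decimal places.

N = 73; target position k = 80/100 · 73 = 58.4.
Cumulative frequencies: 22, 33, 56, 73.
Observation 58.4 falls in the class 60 – <80.
L = 60, CF = 56, f = 17, h = 20.
P80 = 60 + ((58.4 − 56)/17)·20 = 60 + 2.82353 = 62.8235.

62.82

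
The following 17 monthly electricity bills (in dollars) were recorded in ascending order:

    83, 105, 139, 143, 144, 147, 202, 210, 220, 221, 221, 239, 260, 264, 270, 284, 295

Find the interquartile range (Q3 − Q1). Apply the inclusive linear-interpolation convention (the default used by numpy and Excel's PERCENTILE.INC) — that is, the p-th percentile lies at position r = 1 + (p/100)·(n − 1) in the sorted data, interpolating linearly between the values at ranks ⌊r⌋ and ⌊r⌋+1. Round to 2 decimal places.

116.00

n = 17.
P25: r = 5 (integer) → 144.
P75: r = 13 (integer) → 260.
Difference: 260 − 144 = 116.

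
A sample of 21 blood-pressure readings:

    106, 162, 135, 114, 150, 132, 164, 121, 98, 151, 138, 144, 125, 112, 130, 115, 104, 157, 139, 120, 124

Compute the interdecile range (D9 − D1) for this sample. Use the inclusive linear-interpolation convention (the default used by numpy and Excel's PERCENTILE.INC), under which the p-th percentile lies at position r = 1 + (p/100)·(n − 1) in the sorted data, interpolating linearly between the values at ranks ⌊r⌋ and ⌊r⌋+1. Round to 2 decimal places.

51.00

Sorted: 98, 104, 106, 112, 114, 115, 120, 121, 124, 125, 130, 132, 135, 138, 139, 144, 150, 151, 157, 162, 164.
n = 21.
P10: r = 3 (integer) → 106.
P90: r = 19 (integer) → 157.
Difference: 157 − 106 = 51.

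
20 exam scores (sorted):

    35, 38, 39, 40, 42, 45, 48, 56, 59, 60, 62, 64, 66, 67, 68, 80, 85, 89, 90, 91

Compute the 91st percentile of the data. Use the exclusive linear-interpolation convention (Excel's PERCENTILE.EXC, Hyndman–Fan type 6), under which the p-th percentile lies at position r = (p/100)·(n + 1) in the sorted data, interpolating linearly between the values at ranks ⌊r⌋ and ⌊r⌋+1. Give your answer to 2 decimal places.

n = 20.
r = (91/100)·(20 + 1) = 19.11.
Rank 19 is 90 and rank 20 is 91.
Interpolate: 90 + 0.11·(91 − 90) = 90 + 0.11·1 = 90.11.

90.11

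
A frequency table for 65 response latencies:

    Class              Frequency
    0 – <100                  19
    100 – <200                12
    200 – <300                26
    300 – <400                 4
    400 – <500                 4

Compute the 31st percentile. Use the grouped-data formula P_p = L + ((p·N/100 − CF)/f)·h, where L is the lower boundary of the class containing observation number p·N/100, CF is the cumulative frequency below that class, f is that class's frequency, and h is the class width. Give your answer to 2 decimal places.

N = 65; target position k = 31/100 · 65 = 20.15.
Cumulative frequencies: 19, 31, 57, 61, 65.
Observation 20.15 falls in the class 100 – <200.
L = 100, CF = 19, f = 12, h = 100.
P31 = 100 + ((20.15 − 19)/12)·100 = 100 + 9.58333 = 109.583.

109.58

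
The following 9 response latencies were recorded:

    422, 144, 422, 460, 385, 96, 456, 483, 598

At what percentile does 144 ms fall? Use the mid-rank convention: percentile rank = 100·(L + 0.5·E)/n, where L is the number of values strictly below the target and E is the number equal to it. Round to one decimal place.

16.7

Sorted: 96, 144, 385, 422, 422, 456, 460, 483, 598.
Count below 144: L = 1; count equal: E = 1; n = 9.
Percentile rank = 100·(1 + 0.5·1)/9 = 100·1.5/9 = 16.67.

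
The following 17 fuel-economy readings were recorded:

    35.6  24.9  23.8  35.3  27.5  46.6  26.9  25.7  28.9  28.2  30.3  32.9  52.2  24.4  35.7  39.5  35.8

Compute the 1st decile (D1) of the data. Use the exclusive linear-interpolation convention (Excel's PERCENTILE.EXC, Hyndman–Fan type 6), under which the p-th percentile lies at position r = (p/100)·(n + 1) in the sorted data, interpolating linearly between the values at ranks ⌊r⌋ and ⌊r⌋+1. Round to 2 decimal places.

24.28

Sorted: 23.8, 24.4, 24.9, 25.7, 26.9, 27.5, 28.2, 28.9, 30.3, 32.9, 35.3, 35.6, 35.7, 35.8, 39.5, 46.6, 52.2.
n = 17.
r = (10/100)·(17 + 1) = 1.8.
Rank 1 is 23.8 and rank 2 is 24.4.
Interpolate: 23.8 + 0.8·(24.4 − 23.8) = 23.8 + 0.8·0.6 = 24.28.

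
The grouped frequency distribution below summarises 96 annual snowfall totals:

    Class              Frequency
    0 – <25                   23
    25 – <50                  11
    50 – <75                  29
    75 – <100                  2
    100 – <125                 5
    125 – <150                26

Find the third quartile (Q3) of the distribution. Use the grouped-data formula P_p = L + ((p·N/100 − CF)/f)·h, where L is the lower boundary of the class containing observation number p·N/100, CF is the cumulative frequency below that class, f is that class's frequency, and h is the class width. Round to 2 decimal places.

N = 96; target position k = 75/100 · 96 = 72.
Cumulative frequencies: 23, 34, 63, 65, 70, 96.
Observation 72 falls in the class 125 – <150.
L = 125, CF = 70, f = 26, h = 25.
P75 = 125 + ((72 − 70)/26)·25 = 125 + 1.92308 = 126.923.

126.92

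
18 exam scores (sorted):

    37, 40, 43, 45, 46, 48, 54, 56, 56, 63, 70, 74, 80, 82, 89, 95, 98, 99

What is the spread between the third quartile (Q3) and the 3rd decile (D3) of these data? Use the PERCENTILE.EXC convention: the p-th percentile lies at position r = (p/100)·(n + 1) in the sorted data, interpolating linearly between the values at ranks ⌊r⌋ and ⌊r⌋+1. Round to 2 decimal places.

36.35

n = 18.
P30: r = 5.7; ranks 5–6 are 46, 48; interpolating gives 47.4.
P75: r = 14.25; ranks 14–15 are 82, 89; interpolating gives 83.75.
Difference: 83.75 − 47.4 = 36.35.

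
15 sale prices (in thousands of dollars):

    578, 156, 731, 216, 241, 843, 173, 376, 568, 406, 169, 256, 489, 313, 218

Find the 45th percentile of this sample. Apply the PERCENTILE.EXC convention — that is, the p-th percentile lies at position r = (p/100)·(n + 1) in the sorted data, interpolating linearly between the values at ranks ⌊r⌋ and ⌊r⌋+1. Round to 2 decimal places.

267.40

Sorted: 156, 169, 173, 216, 218, 241, 256, 313, 376, 406, 489, 568, 578, 731, 843.
n = 15.
r = (45/100)·(15 + 1) = 7.2.
Rank 7 is 256 and rank 8 is 313.
Interpolate: 256 + 0.2·(313 − 256) = 256 + 0.2·57 = 267.4.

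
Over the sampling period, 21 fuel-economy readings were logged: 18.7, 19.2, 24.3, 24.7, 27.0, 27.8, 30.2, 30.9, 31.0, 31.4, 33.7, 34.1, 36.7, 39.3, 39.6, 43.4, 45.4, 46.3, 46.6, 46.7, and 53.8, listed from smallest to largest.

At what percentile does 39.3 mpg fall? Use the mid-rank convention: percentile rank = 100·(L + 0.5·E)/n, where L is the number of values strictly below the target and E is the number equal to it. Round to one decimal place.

Count below 39.3: L = 13; count equal: E = 1; n = 21.
Percentile rank = 100·(13 + 0.5·1)/21 = 100·13.5/21 = 64.29.

64.3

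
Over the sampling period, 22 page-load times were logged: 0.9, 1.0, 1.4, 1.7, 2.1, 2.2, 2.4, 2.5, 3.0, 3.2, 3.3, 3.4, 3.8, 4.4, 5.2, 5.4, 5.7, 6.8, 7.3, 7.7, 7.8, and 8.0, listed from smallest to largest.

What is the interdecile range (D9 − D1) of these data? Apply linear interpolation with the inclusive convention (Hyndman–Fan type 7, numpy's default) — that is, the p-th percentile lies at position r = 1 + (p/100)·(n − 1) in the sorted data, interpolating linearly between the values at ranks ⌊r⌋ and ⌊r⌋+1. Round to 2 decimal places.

n = 22.
P10: r = 3.1; ranks 3–4 are 1.4, 1.7; interpolating gives 1.43.
P90: r = 19.9; ranks 19–20 are 7.3, 7.7; interpolating gives 7.66.
Difference: 7.66 − 1.43 = 6.23.

6.23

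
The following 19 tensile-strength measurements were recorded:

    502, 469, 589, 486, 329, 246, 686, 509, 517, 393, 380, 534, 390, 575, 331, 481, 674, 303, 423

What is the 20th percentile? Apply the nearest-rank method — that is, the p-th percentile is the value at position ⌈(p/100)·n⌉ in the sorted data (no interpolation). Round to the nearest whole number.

331

Sorted: 246, 303, 329, 331, 380, 390, 393, 423, 469, 481, 486, 502, 509, 517, 534, 575, 589, 674, 686.
n = 19.
Position = ⌈20/100 · 19⌉ = ⌈3.8⌉ = 4.
The value at rank 4 is 331.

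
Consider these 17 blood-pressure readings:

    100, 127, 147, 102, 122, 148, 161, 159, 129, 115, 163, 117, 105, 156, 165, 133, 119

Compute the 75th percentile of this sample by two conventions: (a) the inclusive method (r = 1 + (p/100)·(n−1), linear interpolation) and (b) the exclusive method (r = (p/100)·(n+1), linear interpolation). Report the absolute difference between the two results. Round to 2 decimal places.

Sorted: 100, 102, 105, 115, 117, 119, 122, 127, 129, 133, 147, 148, 156, 159, 161, 163, 165.
n = 17.
(a) r = 13 → value at rank 13 = 156.
(b) r = 13.5; between ranks 13 (156) and 14 (159): 157.5.
|156 − 157.5| = 1.5.

1.50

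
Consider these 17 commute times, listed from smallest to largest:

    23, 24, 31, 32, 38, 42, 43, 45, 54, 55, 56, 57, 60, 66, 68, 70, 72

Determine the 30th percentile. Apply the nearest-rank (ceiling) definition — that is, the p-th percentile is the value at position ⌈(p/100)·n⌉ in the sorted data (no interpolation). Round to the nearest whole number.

42

n = 17.
Position = ⌈30/100 · 17⌉ = ⌈5.1⌉ = 6.
The value at rank 6 is 42.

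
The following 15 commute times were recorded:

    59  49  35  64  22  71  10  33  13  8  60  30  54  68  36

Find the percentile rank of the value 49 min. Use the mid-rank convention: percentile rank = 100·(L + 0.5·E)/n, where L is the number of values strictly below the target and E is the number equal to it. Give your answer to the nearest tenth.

56.7

Sorted: 8, 10, 13, 22, 30, 33, 35, 36, 49, 54, 59, 60, 64, 68, 71.
Count below 49: L = 8; count equal: E = 1; n = 15.
Percentile rank = 100·(8 + 0.5·1)/15 = 100·8.5/15 = 56.67.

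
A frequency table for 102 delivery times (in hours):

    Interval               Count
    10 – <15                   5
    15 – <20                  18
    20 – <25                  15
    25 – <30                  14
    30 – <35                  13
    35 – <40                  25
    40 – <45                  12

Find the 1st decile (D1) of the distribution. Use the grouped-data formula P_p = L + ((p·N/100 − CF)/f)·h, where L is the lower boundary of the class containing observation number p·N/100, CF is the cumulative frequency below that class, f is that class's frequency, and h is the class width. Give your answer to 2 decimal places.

N = 102; target position k = 10/100 · 102 = 10.2.
Cumulative frequencies: 5, 23, 38, 52, 65, 90, 102.
Observation 10.2 falls in the class 15 – <20.
L = 15, CF = 5, f = 18, h = 5.
P10 = 15 + ((10.2 − 5)/18)·5 = 15 + 1.44444 = 16.4444.

16.44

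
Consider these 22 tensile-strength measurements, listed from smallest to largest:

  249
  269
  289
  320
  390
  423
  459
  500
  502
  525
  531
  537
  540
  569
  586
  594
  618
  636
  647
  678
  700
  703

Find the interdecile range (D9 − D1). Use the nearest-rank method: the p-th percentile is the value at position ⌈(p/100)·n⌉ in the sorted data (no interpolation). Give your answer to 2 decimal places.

389.00

n = 22.
P10: rank ⌈10/100·22⌉ = 3 → 289.
P90: rank ⌈90/100·22⌉ = 20 → 678.
Difference: 678 − 289 = 389.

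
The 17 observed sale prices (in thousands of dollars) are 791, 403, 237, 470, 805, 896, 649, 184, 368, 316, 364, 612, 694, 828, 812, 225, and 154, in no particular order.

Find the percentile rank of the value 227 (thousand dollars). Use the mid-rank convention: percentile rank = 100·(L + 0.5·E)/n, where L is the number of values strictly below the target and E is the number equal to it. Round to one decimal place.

17.6

Sorted: 154, 184, 225, 237, 316, 364, 368, 403, 470, 612, 649, 694, 791, 805, 812, 828, 896.
Count below 227: L = 3; count equal: E = 0; n = 17.
Percentile rank = 100·(3 + 0.5·0)/17 = 100·3/17 = 17.65.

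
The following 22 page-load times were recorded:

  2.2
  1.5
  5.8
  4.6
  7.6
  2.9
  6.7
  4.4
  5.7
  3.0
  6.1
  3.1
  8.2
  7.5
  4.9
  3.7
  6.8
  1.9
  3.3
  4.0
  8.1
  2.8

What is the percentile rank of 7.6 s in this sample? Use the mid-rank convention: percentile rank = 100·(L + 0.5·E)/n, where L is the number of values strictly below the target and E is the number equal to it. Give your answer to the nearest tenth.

88.6

Sorted: 1.5, 1.9, 2.2, 2.8, 2.9, 3.0, 3.1, 3.3, 3.7, 4.0, 4.4, 4.6, 4.9, 5.7, 5.8, 6.1, 6.7, 6.8, 7.5, 7.6, 8.1, 8.2.
Count below 7.6: L = 19; count equal: E = 1; n = 22.
Percentile rank = 100·(19 + 0.5·1)/22 = 100·19.5/22 = 88.64.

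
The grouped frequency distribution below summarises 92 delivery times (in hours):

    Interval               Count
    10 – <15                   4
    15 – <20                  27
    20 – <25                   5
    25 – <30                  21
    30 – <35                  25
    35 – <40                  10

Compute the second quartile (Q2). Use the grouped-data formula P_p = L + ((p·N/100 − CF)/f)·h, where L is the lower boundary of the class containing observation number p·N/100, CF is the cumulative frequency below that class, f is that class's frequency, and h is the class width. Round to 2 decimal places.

N = 92; target position k = 50/100 · 92 = 46.
Cumulative frequencies: 4, 31, 36, 57, 82, 92.
Observation 46 falls in the class 25 – <30.
L = 25, CF = 36, f = 21, h = 5.
P50 = 25 + ((46 − 36)/21)·5 = 25 + 2.38095 = 27.381.

27.38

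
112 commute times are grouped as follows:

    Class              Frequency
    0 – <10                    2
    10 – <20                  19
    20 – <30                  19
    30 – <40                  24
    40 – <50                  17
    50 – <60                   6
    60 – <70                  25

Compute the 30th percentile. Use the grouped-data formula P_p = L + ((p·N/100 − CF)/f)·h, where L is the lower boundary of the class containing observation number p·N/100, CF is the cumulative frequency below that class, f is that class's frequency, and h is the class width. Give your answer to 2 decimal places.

N = 112; target position k = 30/100 · 112 = 33.6.
Cumulative frequencies: 2, 21, 40, 64, 81, 87, 112.
Observation 33.6 falls in the class 20 – <30.
L = 20, CF = 21, f = 19, h = 10.
P30 = 20 + ((33.6 − 21)/19)·10 = 20 + 6.63158 = 26.6316.

26.63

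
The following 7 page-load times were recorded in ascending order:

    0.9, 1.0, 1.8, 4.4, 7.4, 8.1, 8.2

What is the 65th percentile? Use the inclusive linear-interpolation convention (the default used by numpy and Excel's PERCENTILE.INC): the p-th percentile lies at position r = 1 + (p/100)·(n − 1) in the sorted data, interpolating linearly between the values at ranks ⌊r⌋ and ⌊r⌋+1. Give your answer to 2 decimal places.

n = 7.
r = 1 + (65/100)·(7 − 1) = 1 + 3.9 = 4.9.
Rank 4 is 4.4 and rank 5 is 7.4.
Interpolate: 4.4 + 0.9·(7.4 − 4.4) = 4.4 + 0.9·3 = 7.1.

7.10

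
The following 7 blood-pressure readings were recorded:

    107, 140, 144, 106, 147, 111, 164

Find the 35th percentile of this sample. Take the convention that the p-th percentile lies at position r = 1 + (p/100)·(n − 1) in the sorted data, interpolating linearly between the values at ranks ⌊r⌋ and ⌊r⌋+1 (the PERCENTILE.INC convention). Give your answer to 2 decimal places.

Sorted: 106, 107, 111, 140, 144, 147, 164.
n = 7.
r = 1 + (35/100)·(7 − 1) = 1 + 2.1 = 3.1.
Rank 3 is 111 and rank 4 is 140.
Interpolate: 111 + 0.1·(140 − 111) = 111 + 0.1·29 = 113.9.

113.90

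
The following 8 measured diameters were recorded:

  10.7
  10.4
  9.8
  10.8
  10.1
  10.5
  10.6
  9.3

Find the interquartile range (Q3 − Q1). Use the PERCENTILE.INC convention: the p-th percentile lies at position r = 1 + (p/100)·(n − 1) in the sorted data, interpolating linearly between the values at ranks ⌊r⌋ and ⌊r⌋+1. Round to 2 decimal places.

Sorted: 9.3, 9.8, 10.1, 10.4, 10.5, 10.6, 10.7, 10.8.
n = 8.
P25: r = 2.75; ranks 2–3 are 9.8, 10.1; interpolating gives 10.025.
P75: r = 6.25; ranks 6–7 are 10.6, 10.7; interpolating gives 10.625.
Difference: 10.625 − 10.025 = 0.6.

0.60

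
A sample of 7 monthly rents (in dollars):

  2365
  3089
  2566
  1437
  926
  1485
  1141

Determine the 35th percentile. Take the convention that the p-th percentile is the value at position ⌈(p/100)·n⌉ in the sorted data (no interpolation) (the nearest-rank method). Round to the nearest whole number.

Sorted: 926, 1141, 1437, 1485, 2365, 2566, 3089.
n = 7.
Position = ⌈35/100 · 7⌉ = ⌈2.45⌉ = 3.
The value at rank 3 is 1437.

1437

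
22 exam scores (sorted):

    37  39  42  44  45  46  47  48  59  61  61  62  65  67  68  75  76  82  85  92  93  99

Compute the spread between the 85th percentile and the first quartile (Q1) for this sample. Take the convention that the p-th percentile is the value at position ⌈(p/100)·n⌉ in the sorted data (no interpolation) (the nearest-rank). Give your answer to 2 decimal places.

39.00

n = 22.
P25: rank ⌈25/100·22⌉ = 6 → 46.
P85: rank ⌈85/100·22⌉ = 19 → 85.
Difference: 85 − 46 = 39.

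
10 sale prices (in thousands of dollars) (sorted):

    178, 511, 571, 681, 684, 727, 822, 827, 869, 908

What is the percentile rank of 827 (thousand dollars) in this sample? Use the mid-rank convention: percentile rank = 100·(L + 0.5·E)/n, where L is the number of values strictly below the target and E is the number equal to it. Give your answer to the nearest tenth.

75.0

Count below 827: L = 7; count equal: E = 1; n = 10.
Percentile rank = 100·(7 + 0.5·1)/10 = 100·7.5/10 = 75.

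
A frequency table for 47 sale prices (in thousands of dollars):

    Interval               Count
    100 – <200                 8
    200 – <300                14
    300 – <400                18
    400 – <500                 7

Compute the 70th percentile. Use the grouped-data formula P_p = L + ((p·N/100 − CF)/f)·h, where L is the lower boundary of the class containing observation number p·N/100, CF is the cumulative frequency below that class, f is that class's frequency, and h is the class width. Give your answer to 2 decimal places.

N = 47; target position k = 70/100 · 47 = 32.9.
Cumulative frequencies: 8, 22, 40, 47.
Observation 32.9 falls in the class 300 – <400.
L = 300, CF = 22, f = 18, h = 100.
P70 = 300 + ((32.9 − 22)/18)·100 = 300 + 60.5556 = 360.556.

360.56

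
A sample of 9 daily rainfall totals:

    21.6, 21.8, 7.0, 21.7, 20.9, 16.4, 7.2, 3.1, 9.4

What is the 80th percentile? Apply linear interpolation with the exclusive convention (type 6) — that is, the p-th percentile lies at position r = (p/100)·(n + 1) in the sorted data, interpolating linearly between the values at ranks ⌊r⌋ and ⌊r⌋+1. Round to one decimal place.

Sorted: 3.1, 7.0, 7.2, 9.4, 16.4, 20.9, 21.6, 21.7, 21.8.
n = 9.
r = (80/100)·(9 + 1) = 8.
r is an integer, so P80 is the value at rank 8: 21.7.

21.7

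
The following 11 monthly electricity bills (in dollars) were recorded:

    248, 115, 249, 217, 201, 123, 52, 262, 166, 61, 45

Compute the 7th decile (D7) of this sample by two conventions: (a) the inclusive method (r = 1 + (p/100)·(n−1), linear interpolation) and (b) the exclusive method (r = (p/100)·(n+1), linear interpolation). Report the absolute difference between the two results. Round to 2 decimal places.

12.40

Sorted: 45, 52, 61, 115, 123, 166, 201, 217, 248, 249, 262.
n = 11.
(a) r = 8 → value at rank 8 = 217.
(b) r = 8.4; between ranks 8 (217) and 9 (248): 229.4.
|217 − 229.4| = 12.4.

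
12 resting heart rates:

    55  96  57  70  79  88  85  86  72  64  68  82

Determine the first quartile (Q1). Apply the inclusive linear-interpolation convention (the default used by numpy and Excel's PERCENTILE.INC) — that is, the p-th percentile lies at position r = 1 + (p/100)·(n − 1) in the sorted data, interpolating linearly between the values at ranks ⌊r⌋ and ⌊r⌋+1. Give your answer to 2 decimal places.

Sorted: 55, 57, 64, 68, 70, 72, 79, 82, 85, 86, 88, 96.
n = 12.
r = 1 + (25/100)·(12 − 1) = 1 + 2.75 = 3.75.
Rank 3 is 64 and rank 4 is 68.
Interpolate: 64 + 0.75·(68 − 64) = 64 + 0.75·4 = 67.

67.00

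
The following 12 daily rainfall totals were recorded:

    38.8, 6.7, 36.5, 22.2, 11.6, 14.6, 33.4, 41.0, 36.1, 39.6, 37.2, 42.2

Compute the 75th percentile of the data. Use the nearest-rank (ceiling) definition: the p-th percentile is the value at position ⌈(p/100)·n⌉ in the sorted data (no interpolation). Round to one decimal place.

Sorted: 6.7, 11.6, 14.6, 22.2, 33.4, 36.1, 36.5, 37.2, 38.8, 39.6, 41.0, 42.2.
n = 12.
Position = ⌈75/100 · 12⌉ = ⌈9⌉ = 9.
The value at rank 9 is 38.8.

38.8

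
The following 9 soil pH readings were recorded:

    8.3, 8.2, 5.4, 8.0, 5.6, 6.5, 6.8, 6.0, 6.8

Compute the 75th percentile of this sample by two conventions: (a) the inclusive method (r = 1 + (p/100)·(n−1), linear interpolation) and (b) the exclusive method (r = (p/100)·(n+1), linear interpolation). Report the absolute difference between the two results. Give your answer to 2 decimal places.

Sorted: 5.4, 5.6, 6.0, 6.5, 6.8, 6.8, 8.0, 8.2, 8.3.
n = 9.
(a) r = 7 → value at rank 7 = 8.
(b) r = 7.5; between ranks 7 (8.0) and 8 (8.2): 8.1.
|8 − 8.1| = 0.1.

0.10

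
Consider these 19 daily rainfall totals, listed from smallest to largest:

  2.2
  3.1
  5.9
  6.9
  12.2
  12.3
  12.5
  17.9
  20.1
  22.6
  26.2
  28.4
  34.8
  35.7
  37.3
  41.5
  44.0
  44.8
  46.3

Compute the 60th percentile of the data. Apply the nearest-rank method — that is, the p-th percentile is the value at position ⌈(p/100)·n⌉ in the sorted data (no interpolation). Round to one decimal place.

28.4

n = 19.
Position = ⌈60/100 · 19⌉ = ⌈11.4⌉ = 12.
The value at rank 12 is 28.4.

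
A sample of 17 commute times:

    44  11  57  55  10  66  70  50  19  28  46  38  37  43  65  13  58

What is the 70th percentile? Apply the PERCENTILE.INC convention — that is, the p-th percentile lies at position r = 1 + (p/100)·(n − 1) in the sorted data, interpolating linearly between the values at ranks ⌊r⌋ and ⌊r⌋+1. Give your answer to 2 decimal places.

Sorted: 10, 11, 13, 19, 28, 37, 38, 43, 44, 46, 50, 55, 57, 58, 65, 66, 70.
n = 17.
r = 1 + (70/100)·(17 − 1) = 1 + 11.2 = 12.2.
Rank 12 is 55 and rank 13 is 57.
Interpolate: 55 + 0.2·(57 − 55) = 55 + 0.2·2 = 55.4.

55.40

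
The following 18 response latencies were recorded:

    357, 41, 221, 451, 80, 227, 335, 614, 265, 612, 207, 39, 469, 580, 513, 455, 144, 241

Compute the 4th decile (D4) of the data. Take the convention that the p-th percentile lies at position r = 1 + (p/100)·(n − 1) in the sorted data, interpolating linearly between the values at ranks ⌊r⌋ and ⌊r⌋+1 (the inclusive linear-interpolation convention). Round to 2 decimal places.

Sorted: 39, 41, 80, 144, 207, 221, 227, 241, 265, 335, 357, 451, 455, 469, 513, 580, 612, 614.
n = 18.
r = 1 + (40/100)·(18 − 1) = 1 + 6.8 = 7.8.
Rank 7 is 227 and rank 8 is 241.
Interpolate: 227 + 0.8·(241 − 227) = 227 + 0.8·14 = 238.2.

238.20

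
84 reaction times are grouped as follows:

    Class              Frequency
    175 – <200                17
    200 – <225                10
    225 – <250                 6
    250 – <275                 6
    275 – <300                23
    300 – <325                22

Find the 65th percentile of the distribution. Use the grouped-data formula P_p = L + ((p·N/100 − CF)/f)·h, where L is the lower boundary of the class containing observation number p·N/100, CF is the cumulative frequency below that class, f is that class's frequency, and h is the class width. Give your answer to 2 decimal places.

N = 84; target position k = 65/100 · 84 = 54.6.
Cumulative frequencies: 17, 27, 33, 39, 62, 84.
Observation 54.6 falls in the class 275 – <300.
L = 275, CF = 39, f = 23, h = 25.
P65 = 275 + ((54.6 − 39)/23)·25 = 275 + 16.9565 = 291.957.

291.96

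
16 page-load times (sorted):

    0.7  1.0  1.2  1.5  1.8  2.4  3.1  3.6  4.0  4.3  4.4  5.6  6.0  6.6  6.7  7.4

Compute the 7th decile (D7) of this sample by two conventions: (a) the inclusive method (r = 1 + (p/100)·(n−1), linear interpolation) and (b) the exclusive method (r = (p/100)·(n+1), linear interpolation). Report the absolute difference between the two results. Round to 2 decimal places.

n = 16.
(a) r = 11.5; between ranks 11 (4.4) and 12 (5.6): 5.
(b) r = 11.9; between ranks 11 (4.4) and 12 (5.6): 5.48.
|5 − 5.48| = 0.48.

0.48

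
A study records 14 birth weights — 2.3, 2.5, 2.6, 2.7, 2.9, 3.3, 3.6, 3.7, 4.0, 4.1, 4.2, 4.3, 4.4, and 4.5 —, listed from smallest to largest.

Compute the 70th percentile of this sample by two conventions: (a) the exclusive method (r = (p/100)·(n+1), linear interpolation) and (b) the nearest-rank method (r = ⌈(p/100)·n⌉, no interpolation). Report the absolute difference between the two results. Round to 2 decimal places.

n = 14.
(a) r = 10.5; between ranks 10 (4.1) and 11 (4.2): 4.15.
(b) the nearest-rank method: rank 10 → 4.1.
|4.15 − 4.1| = 0.05.

0.05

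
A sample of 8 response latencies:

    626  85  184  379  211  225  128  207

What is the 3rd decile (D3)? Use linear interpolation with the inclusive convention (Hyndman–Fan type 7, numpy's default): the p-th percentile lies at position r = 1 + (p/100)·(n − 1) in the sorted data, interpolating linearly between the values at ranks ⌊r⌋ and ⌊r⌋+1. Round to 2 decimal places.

186.30

Sorted: 85, 128, 184, 207, 211, 225, 379, 626.
n = 8.
r = 1 + (30/100)·(8 − 1) = 1 + 2.1 = 3.1.
Rank 3 is 184 and rank 4 is 207.
Interpolate: 184 + 0.1·(207 − 184) = 184 + 0.1·23 = 186.3.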